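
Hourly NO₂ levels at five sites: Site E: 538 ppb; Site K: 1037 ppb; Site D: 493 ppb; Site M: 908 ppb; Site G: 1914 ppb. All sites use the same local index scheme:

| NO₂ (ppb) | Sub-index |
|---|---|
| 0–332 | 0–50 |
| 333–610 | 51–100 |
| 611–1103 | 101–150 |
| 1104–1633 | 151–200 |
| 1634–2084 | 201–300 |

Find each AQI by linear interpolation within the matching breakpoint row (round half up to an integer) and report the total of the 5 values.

703

Site E: row 333–610 (AQI 51–100). (100−51)·(538−333)/(610−333) + 51 = 49·205/277 + 51 ≈ 87.26 → 87.
Site K: 1037 ∈ [611, 1103] ↔ index [101, 150].
101 + (1037−611)·(150−101)/(1103−611) = 101 + 426·49/492 ≈ 143.43, so AQI = 143.
Site D: 493 lies in 333–610, so I_lo=51, I_hi=100, C_lo=333, C_hi=610.
(100−51)/(610−333) × (493−333) + 51 = 49/277 × 160 + 51 ≈ 79.30 → 79.
Site M: 908 ∈ [611, 1103] ↔ index [101, 150].
101 + (908−611)·(150−101)/(1103−611) = 101 + 297·49/492 ≈ 130.58, so AQI = 131.
Site G 1914: bracket 1634–2084 → index 201–300; slope 99/450, offset 280.
AQI = 201 + 99/450·280 ≈ 262.60 ⇒ 263.
AQIs: Site E=87, Site K=143, Site D=79, Site M=131, Site G=263. Sum = 87 + 143 + 79 + 131 + 263 = 703.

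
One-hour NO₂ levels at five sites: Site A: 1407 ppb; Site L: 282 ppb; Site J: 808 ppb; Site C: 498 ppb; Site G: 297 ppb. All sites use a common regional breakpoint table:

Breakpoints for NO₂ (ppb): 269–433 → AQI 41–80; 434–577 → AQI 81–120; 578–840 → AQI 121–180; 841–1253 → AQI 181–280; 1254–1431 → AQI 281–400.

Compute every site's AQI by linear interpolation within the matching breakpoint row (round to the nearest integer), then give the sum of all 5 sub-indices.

747

Site A: 1407 lies in 1254–1431, so I_lo=281, I_hi=400, C_lo=1254, C_hi=1431.
(400−281)/(1431−1254) × (1407−1254) + 281 = 119/177 × 153 + 281 ≈ 383.86 → 384.
Site L 282: bracket 269–433 → index 41–80; slope 39/164, offset 13.
AQI = 41 + 39/164·13 ≈ 44.09 ⇒ 44.
Site J: 808 lies in 578–840, so I_lo=121, I_hi=180, C_lo=578, C_hi=840.
(180−121)/(840−578) × (808−578) + 121 = 59/262 × 230 + 121 ≈ 172.79 → 173.
Site C: 498 ∈ [434, 577] ↔ index [81, 120].
81 + (498−434)·(120−81)/(577−434) = 81 + 64·39/143 ≈ 98.45, so AQI = 98.
Site G 297: bracket 269–433 → index 41–80; slope 39/164, offset 28.
AQI = 41 + 39/164·28 ≈ 47.66 ⇒ 48.
AQIs: Site A=384, Site L=44, Site J=173, Site C=98, Site G=48. Sum = 384 + 44 + 173 + 98 + 48 = 747.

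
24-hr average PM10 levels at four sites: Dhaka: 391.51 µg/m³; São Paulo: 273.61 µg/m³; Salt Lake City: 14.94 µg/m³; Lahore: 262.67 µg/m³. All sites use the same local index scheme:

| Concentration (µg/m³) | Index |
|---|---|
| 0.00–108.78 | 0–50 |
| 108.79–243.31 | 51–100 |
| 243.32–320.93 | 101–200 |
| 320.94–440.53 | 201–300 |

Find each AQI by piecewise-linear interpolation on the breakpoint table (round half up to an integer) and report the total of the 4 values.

532

Dhaka: 391.51 lies in 320.94–440.53, so I_lo=201, I_hi=300, C_lo=320.94, C_hi=440.53.
(300−201)/(440.53−320.94) × (391.51−320.94) + 201 = 99/119.59 × 70.57 + 201 ≈ 259.42 → 259.
São Paulo: row 243.32–320.93 (AQI 101–200). (200−101)·(273.61−243.32)/(320.93−243.32) + 101 = 99·30.29/77.61 + 101 ≈ 139.64 → 140.
Salt Lake City: 14.94 lies in 0.00–108.78, so I_lo=0, I_hi=50, C_lo=0.00, C_hi=108.78.
(50−0)/(108.78−0.00) × (14.94−0.00) + 0 = 50/108.78 × 14.94 + 0 ≈ 6.87 → 7.
Lahore 262.67: bracket 243.32–320.93 → index 101–200; slope 99/77.61, offset 19.35.
AQI = 101 + 99/77.61·19.35 ≈ 125.68 ⇒ 126.
AQIs: Dhaka=259, São Paulo=140, Salt Lake City=7, Lahore=126. Sum = 259 + 140 + 7 + 126 = 532.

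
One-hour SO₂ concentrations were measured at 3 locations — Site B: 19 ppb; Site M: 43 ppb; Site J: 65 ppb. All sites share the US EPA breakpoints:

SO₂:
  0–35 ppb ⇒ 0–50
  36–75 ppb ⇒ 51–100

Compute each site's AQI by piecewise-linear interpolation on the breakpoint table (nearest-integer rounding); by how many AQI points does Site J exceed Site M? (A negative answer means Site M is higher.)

Site B: 19 lies in 0–35, so I_lo=0, I_hi=50, C_lo=0, C_hi=35.
(50−0)/(35−0) × (19−0) + 0 = 50/35 × 19 + 0 ≈ 27.14 → 27.
Site M: 43 ∈ [36, 75] ↔ index [51, 100].
51 + (43−36)·(100−51)/(75−36) = 51 + 7·49/39 ≈ 59.79, so AQI = 60.
Site J 65: bracket 36–75 → index 51–100; slope 49/39, offset 29.
AQI = 51 + 49/39·29 ≈ 87.44 ⇒ 87.
AQIs: Site B=27, Site M=60, Site J=87. Site J (87) − Site M (60) = 27.

27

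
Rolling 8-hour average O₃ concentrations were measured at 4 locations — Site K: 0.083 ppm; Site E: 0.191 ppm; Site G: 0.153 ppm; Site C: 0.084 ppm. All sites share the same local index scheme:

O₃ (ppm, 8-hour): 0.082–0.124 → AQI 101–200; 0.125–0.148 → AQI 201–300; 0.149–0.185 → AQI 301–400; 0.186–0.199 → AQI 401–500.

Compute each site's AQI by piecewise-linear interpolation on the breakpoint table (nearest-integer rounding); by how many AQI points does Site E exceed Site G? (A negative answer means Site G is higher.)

Site K 0.083: bracket 0.082–0.124 → index 101–200; slope 99/0.042, offset 0.001.
AQI = 101 + 99/0.042·0.001 ≈ 103.36 ⇒ 103.
Site E: 0.191 ∈ [0.186, 0.199] ↔ index [401, 500].
401 + (0.191−0.186)·(500−401)/(0.199−0.186) = 401 + 0.005·99/0.013 ≈ 439.08, so AQI = 439.
Site G: row 0.149–0.185 (AQI 301–400). (400−301)·(0.153−0.149)/(0.185−0.149) + 301 = 99·0.004/0.036 + 301 ≈ 312.00 → 312.
Site C: 0.084 lies in 0.082–0.124, so I_lo=101, I_hi=200, C_lo=0.082, C_hi=0.124.
(200−101)/(0.124−0.082) × (0.084−0.082) + 101 = 99/0.042 × 0.002 + 101 ≈ 105.71 → 106.
AQIs: Site K=103, Site E=439, Site G=312, Site C=106. Site E (439) − Site G (312) = 127.

127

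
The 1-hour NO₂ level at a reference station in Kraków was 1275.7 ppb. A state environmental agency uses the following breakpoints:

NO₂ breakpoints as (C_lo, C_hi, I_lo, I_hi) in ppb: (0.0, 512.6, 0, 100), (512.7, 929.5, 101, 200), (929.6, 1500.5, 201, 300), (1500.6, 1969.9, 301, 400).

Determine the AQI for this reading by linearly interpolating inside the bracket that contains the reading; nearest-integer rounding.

NO₂: 1275.7 lies in 929.6–1500.5, so I_lo=201, I_hi=300, C_lo=929.6, C_hi=1500.5.
(300−201)/(1500.5−929.6) × (1275.7−929.6) + 201 = 99/570.9 × 346.1 + 201 ≈ 261.02 → 261.

261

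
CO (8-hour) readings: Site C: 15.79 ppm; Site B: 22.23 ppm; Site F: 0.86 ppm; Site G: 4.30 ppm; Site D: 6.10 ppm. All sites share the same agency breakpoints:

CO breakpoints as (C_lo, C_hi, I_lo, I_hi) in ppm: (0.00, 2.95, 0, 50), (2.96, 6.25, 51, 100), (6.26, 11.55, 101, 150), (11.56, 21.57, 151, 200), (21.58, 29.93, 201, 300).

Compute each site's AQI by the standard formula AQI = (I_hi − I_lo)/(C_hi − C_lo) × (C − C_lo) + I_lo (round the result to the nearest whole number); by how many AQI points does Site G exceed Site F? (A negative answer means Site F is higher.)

56

Site C: row 11.56–21.57 (AQI 151–200). (200−151)·(15.79−11.56)/(21.57−11.56) + 151 = 49·4.23/10.01 + 151 ≈ 171.71 → 172.
Site B: 22.23 lies in 21.58–29.93, so I_lo=201, I_hi=300, C_lo=21.58, C_hi=29.93.
(300−201)/(29.93−21.58) × (22.23−21.58) + 201 = 99/8.35 × 0.65 + 201 ≈ 208.71 → 209.
Site F: 0.86 lies in 0.00–2.95, so I_lo=0, I_hi=50, C_lo=0.00, C_hi=2.95.
(50−0)/(2.95−0.00) × (0.86−0.00) + 0 = 50/2.95 × 0.86 + 0 ≈ 14.58 → 15.
Site G: 4.30 lies in 2.96–6.25, so I_lo=51, I_hi=100, C_lo=2.96, C_hi=6.25.
(100−51)/(6.25−2.96) × (4.30−2.96) + 51 = 49/3.29 × 1.34 + 51 ≈ 70.96 → 71.
Site D: 6.10 lies in 2.96–6.25, so I_lo=51, I_hi=100, C_lo=2.96, C_hi=6.25.
(100−51)/(6.25−2.96) × (6.10−2.96) + 51 = 49/3.29 × 3.14 + 51 ≈ 97.77 → 98.
AQIs: Site C=172, Site B=209, Site F=15, Site G=71, Site D=98. Site G (71) − Site F (15) = 56.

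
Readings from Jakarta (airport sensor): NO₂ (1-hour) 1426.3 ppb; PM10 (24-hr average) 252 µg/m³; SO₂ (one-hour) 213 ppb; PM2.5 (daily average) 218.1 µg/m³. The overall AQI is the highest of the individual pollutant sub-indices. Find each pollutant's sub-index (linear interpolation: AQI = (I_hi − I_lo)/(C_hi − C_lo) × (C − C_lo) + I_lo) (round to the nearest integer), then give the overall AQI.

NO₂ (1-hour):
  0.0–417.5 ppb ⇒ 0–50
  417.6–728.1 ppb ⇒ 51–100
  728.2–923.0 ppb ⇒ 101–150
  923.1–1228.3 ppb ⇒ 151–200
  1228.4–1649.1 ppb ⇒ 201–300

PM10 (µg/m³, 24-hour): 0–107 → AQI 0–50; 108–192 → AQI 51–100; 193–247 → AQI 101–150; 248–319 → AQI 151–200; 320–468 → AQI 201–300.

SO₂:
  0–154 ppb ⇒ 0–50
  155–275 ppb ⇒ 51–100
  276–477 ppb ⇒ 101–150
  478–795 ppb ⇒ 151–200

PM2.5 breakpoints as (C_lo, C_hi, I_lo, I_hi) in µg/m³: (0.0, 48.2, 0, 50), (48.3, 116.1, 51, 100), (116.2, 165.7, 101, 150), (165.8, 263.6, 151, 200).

248

NO₂: 1426.3 ∈ [1228.4, 1649.1] ↔ index [201, 300].
201 + (1426.3−1228.4)·(300−201)/(1649.1−1228.4) = 201 + 197.9·99/420.7 ≈ 247.57, so AQI = 248.
PM10: row 248–319 (AQI 151–200). (200−151)·(252−248)/(319−248) + 151 = 49·4/71 + 151 ≈ 153.76 → 154.
SO₂: 213 lies in 155–275, so I_lo=51, I_hi=100, C_lo=155, C_hi=275.
(100−51)/(275−155) × (213−155) + 51 = 49/120 × 58 + 51 ≈ 74.68 → 75.
PM2.5: 218.1 lies in 165.8–263.6, so I_lo=151, I_hi=200, C_lo=165.8, C_hi=263.6.
(200−151)/(263.6−165.8) × (218.1−165.8) + 151 = 49/97.8 × 52.3 + 151 ≈ 177.20 → 177.
Sub-indices: NO₂→248, PM10→154, SO₂→75, PM2.5→177. Overall AQI = max = 248; dominant pollutant is NO₂.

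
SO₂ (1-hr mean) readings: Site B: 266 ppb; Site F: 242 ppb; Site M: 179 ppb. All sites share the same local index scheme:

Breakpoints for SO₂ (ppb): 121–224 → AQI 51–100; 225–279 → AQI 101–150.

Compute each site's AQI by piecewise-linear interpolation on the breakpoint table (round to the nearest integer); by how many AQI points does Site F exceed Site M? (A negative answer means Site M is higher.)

Site B: 266 ∈ [225, 279] ↔ index [101, 150].
101 + (266−225)·(150−101)/(279−225) = 101 + 41·49/54 ≈ 138.20, so AQI = 138.
Site F: 242 lies in 225–279, so I_lo=101, I_hi=150, C_lo=225, C_hi=279.
(150−101)/(279−225) × (242−225) + 101 = 49/54 × 17 + 101 ≈ 116.43 → 116.
Site M: 179 ∈ [121, 224] ↔ index [51, 100].
51 + (179−121)·(100−51)/(224−121) = 51 + 58·49/103 ≈ 78.59, so AQI = 79.
AQIs: Site B=138, Site F=116, Site M=79. Site F (116) − Site M (79) = 37.

37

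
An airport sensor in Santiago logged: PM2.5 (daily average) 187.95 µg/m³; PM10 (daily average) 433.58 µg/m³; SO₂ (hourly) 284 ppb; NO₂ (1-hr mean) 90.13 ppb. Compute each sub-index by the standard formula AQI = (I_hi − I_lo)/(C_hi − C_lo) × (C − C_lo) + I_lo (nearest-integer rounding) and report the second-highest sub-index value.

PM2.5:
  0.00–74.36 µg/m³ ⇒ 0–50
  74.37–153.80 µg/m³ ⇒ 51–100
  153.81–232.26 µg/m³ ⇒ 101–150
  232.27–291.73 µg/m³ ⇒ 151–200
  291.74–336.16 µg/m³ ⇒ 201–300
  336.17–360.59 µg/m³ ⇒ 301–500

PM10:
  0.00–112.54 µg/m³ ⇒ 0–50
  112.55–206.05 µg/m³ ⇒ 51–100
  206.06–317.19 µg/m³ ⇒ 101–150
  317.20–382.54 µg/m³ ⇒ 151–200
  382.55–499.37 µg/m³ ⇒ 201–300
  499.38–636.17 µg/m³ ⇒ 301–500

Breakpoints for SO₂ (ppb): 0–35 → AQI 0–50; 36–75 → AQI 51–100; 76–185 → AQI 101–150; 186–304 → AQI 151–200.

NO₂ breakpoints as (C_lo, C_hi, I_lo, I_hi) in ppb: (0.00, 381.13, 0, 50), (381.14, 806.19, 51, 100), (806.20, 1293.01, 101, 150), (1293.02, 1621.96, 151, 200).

PM2.5: 187.95 ∈ [153.81, 232.26] ↔ index [101, 150].
101 + (187.95−153.81)·(150−101)/(232.26−153.81) = 101 + 34.14·49/78.45 ≈ 122.32, so AQI = 122.
PM10 433.58: bracket 382.55–499.37 → index 201–300; slope 99/116.82, offset 51.03.
AQI = 201 + 99/116.82·51.03 ≈ 244.25 ⇒ 244.
SO₂: 284 lies in 186–304, so I_lo=151, I_hi=200, C_lo=186, C_hi=304.
(200−151)/(304−186) × (284−186) + 151 = 49/118 × 98 + 151 ≈ 191.69 → 192.
NO₂: row 0.00–381.13 (AQI 0–50). (50−0)·(90.13−0.00)/(381.13−0.00) + 0 = 50·90.13/381.13 + 0 ≈ 11.82 → 12.
Sub-indices: PM2.5→122, PM10→244, SO₂→192, NO₂→12. Ranked high→low: 244, 192, 122, 12. Second-highest sub-index = 192.

192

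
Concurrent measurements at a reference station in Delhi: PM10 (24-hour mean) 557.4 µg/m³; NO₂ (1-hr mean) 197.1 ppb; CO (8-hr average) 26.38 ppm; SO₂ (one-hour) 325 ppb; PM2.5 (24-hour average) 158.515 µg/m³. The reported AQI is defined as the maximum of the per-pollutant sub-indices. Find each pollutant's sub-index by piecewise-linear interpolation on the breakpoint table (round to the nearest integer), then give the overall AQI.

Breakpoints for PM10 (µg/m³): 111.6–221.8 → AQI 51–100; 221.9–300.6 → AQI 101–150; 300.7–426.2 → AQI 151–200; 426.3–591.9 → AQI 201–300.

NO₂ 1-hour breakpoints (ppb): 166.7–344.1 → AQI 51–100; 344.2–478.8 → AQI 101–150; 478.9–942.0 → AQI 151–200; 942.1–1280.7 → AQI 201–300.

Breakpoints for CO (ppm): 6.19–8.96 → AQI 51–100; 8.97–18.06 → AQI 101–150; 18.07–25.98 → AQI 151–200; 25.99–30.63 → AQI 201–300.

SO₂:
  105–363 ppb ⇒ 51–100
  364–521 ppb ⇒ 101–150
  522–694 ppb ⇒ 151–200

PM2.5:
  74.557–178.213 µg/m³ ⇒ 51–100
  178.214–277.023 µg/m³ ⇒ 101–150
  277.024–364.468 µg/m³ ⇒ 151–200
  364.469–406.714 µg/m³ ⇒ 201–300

279

PM10: row 426.3–591.9 (AQI 201–300). (300−201)·(557.4−426.3)/(591.9−426.3) + 201 = 99·131.1/165.6 + 201 ≈ 279.38 → 279.
NO₂ 197.1: bracket 166.7–344.1 → index 51–100; slope 49/177.4, offset 30.4.
AQI = 51 + 49/177.4·30.4 ≈ 59.40 ⇒ 59.
CO 26.38: bracket 25.99–30.63 → index 201–300; slope 99/4.64, offset 0.39.
AQI = 201 + 99/4.64·0.39 ≈ 209.32 ⇒ 209.
SO₂: 325 ∈ [105, 363] ↔ index [51, 100].
51 + (325−105)·(100−51)/(363−105) = 51 + 220·49/258 ≈ 92.78, so AQI = 93.
PM2.5: row 74.557–178.213 (AQI 51–100). (100−51)·(158.515−74.557)/(178.213−74.557) + 51 = 49·83.958/103.656 + 51 ≈ 90.69 → 91.
Sub-indices: PM10→279, NO₂→59, CO→209, SO₂→93, PM2.5→91. Overall AQI = max = 279; dominant pollutant is PM10.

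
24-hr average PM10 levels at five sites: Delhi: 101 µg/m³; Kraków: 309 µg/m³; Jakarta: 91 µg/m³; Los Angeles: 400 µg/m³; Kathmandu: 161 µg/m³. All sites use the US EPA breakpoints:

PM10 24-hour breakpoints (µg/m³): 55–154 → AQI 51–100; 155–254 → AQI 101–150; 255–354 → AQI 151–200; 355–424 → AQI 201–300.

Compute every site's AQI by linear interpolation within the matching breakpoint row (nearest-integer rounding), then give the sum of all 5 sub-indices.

691

Delhi: row 55–154 (AQI 51–100). (100−51)·(101−55)/(154−55) + 51 = 49·46/99 + 51 ≈ 73.77 → 74.
Kraków: 309 ∈ [255, 354] ↔ index [151, 200].
151 + (309−255)·(200−151)/(354−255) = 151 + 54·49/99 ≈ 177.73, so AQI = 178.
Jakarta: row 55–154 (AQI 51–100). (100−51)·(91−55)/(154−55) + 51 = 49·36/99 + 51 ≈ 68.82 → 69.
Los Angeles: row 355–424 (AQI 201–300). (300−201)·(400−355)/(424−355) + 201 = 99·45/69 + 201 ≈ 265.57 → 266.
Kathmandu: 161 lies in 155–254, so I_lo=101, I_hi=150, C_lo=155, C_hi=254.
(150−101)/(254−155) × (161−155) + 101 = 49/99 × 6 + 101 ≈ 103.97 → 104.
AQIs: Delhi=74, Kraków=178, Jakarta=69, Los Angeles=266, Kathmandu=104. Sum = 74 + 178 + 69 + 266 + 104 = 691.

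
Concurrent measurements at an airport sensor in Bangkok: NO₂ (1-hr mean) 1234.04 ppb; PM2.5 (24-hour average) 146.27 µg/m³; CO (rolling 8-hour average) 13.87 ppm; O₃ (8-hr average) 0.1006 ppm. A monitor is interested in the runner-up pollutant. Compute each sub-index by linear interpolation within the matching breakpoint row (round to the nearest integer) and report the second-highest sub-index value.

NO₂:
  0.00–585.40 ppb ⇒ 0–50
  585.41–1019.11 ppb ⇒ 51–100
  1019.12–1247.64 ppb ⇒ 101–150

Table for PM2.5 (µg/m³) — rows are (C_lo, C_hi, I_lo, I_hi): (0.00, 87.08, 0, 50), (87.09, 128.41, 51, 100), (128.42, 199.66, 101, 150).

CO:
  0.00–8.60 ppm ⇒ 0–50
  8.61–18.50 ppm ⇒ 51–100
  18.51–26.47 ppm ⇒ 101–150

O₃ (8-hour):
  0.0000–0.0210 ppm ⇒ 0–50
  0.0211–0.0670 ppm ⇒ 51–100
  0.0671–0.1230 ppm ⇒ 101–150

NO₂: 1234.04 lies in 1019.12–1247.64, so I_lo=101, I_hi=150, C_lo=1019.12, C_hi=1247.64.
(150−101)/(1247.64−1019.12) × (1234.04−1019.12) + 101 = 49/228.52 × 214.92 + 101 ≈ 147.08 → 147.
PM2.5: row 128.42–199.66 (AQI 101–150). (150−101)·(146.27−128.42)/(199.66−128.42) + 101 = 49·17.85/71.24 + 101 ≈ 113.28 → 113.
CO: 13.87 lies in 8.61–18.50, so I_lo=51, I_hi=100, C_lo=8.61, C_hi=18.50.
(100−51)/(18.50−8.61) × (13.87−8.61) + 51 = 49/9.89 × 5.26 + 51 ≈ 77.06 → 77.
O₃ 0.1006: bracket 0.0671–0.1230 → index 101–150; slope 49/0.0559, offset 0.0335.
AQI = 101 + 49/0.0559·0.0335 ≈ 130.36 ⇒ 130.
Sub-indices: NO₂→147, PM2.5→113, CO→77, O₃→130. Ranked high→low: 147, 130, 113, 77. Second-highest sub-index = 130.

130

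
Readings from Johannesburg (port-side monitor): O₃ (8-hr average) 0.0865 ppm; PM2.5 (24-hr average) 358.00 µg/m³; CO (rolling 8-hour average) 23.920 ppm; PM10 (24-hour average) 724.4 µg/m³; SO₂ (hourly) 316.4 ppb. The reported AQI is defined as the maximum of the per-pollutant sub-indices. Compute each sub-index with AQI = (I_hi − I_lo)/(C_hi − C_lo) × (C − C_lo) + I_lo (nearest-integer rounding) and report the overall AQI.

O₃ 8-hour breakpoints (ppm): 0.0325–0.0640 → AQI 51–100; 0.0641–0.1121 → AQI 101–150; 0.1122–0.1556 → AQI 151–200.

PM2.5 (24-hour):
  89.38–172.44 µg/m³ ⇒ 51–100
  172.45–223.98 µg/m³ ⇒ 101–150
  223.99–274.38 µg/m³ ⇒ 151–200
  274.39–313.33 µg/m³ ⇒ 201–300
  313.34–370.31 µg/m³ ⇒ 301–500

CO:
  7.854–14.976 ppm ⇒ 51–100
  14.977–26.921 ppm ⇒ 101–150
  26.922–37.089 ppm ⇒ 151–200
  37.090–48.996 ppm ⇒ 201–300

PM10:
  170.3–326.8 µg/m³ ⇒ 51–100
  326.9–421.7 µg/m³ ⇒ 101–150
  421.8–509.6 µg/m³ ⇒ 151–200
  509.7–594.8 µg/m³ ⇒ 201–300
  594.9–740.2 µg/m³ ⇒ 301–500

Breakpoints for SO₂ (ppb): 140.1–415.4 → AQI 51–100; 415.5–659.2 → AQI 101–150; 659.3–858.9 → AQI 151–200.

O₃: 0.0865 lies in 0.0641–0.1121, so I_lo=101, I_hi=150, C_lo=0.0641, C_hi=0.1121.
(150−101)/(0.1121−0.0641) × (0.0865−0.0641) + 101 = 49/0.0480 × 0.0224 + 101 ≈ 123.87 → 124.
PM2.5: 358.00 lies in 313.34–370.31, so I_lo=301, I_hi=500, C_lo=313.34, C_hi=370.31.
(500−301)/(370.31−313.34) × (358.00−313.34) + 301 = 199/56.97 × 44.66 + 301 ≈ 457.00 → 457.
CO 23.920: bracket 14.977–26.921 → index 101–150; slope 49/11.944, offset 8.943.
AQI = 101 + 49/11.944·8.943 ≈ 137.69 ⇒ 138.
PM10: 724.4 lies in 594.9–740.2, so I_lo=301, I_hi=500, C_lo=594.9, C_hi=740.2.
(500−301)/(740.2−594.9) × (724.4−594.9) + 301 = 199/145.3 × 129.5 + 301 ≈ 478.36 → 478.
SO₂ 316.4: bracket 140.1–415.4 → index 51–100; slope 49/275.3, offset 176.3.
AQI = 51 + 49/275.3·176.3 ≈ 82.38 ⇒ 82.
Sub-indices: O₃→124, PM2.5→457, CO→138, PM10→478, SO₂→82. Overall AQI = max = 478; dominant pollutant is PM10.

478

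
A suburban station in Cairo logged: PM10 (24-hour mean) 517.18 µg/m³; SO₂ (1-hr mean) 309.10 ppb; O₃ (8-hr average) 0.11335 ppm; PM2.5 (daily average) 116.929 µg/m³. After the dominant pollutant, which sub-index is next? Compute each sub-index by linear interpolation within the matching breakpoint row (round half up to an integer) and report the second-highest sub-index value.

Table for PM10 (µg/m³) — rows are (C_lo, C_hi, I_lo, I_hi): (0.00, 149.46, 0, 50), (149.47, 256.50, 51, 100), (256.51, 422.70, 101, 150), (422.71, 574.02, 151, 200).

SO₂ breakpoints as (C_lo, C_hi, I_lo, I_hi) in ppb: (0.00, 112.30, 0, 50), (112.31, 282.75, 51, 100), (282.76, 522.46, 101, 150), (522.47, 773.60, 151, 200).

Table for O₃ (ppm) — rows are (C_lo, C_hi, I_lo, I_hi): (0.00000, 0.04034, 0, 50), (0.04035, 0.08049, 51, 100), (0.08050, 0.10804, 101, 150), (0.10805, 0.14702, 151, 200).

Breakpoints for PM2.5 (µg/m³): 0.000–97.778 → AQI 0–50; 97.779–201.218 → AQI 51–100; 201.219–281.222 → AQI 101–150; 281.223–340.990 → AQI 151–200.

PM10: 517.18 lies in 422.71–574.02, so I_lo=151, I_hi=200, C_lo=422.71, C_hi=574.02.
(200−151)/(574.02−422.71) × (517.18−422.71) + 151 = 49/151.31 × 94.47 + 151 ≈ 181.59 → 182.
SO₂ 309.10: bracket 282.76–522.46 → index 101–150; slope 49/239.70, offset 26.34.
AQI = 101 + 49/239.70·26.34 ≈ 106.38 ⇒ 106.
O₃ 0.11335: bracket 0.10805–0.14702 → index 151–200; slope 49/0.03897, offset 0.00530.
AQI = 151 + 49/0.03897·0.00530 ≈ 157.66 ⇒ 158.
PM2.5: row 97.779–201.218 (AQI 51–100). (100−51)·(116.929−97.779)/(201.218−97.779) + 51 = 49·19.150/103.439 + 51 ≈ 60.07 → 60.
Sub-indices: PM10→182, SO₂→106, O₃→158, PM2.5→60. Ranked high→low: 182, 158, 106, 60. Second-highest sub-index = 158.

158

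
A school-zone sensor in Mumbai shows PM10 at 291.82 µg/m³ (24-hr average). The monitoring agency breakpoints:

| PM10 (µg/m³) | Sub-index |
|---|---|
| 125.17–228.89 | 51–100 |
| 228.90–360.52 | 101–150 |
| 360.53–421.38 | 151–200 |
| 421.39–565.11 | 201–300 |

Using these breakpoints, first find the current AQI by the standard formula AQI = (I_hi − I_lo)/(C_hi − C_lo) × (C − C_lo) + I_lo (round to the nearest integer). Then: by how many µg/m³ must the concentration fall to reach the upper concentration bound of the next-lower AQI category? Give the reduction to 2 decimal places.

PM10: row 228.90–360.52 (AQI 101–150). (150−101)·(291.82−228.90)/(360.52−228.90) + 101 = 49·62.92/131.62 + 101 ≈ 124.42 → 124.
Current AQI 124 is in the Unhealthy for Sensitive Groups range (101–150). The next-lower category tops out at AQI 100, whose upper concentration bound is 228.89 µg/m³.
Reduction needed = 291.82 − 228.89 = 62.93 µg/m³.

62.93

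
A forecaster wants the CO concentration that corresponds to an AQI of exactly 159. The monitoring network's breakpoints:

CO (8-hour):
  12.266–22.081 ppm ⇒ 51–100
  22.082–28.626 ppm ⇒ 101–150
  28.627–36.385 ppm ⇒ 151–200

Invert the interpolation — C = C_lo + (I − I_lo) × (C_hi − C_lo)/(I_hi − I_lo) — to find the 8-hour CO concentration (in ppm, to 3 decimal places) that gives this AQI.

29.894

AQI 159 lies in the 151–200 band, which corresponds to 28.627–36.385 ppm.
C = 28.627 + (159−151)×(36.385−28.627)/(200−151) = 28.627 + 8×7.758/49 ≈ 29.89361 ppm → 29.894 ppm to 3 dp.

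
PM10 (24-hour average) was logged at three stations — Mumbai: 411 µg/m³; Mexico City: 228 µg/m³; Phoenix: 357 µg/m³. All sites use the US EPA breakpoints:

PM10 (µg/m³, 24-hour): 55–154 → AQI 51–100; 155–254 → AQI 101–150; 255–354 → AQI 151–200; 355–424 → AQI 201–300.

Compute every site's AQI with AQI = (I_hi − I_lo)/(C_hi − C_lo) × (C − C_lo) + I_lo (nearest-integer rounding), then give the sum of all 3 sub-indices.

622

Mumbai: 411 lies in 355–424, so I_lo=201, I_hi=300, C_lo=355, C_hi=424.
(300−201)/(424−355) × (411−355) + 201 = 99/69 × 56 + 201 ≈ 281.35 → 281.
Mexico City 228: bracket 155–254 → index 101–150; slope 49/99, offset 73.
AQI = 101 + 49/99·73 ≈ 137.13 ⇒ 137.
Phoenix: 357 lies in 355–424, so I_lo=201, I_hi=300, C_lo=355, C_hi=424.
(300−201)/(424−355) × (357−355) + 201 = 99/69 × 2 + 201 ≈ 203.87 → 204.
AQIs: Mumbai=281, Mexico City=137, Phoenix=204. Sum = 281 + 137 + 204 = 622.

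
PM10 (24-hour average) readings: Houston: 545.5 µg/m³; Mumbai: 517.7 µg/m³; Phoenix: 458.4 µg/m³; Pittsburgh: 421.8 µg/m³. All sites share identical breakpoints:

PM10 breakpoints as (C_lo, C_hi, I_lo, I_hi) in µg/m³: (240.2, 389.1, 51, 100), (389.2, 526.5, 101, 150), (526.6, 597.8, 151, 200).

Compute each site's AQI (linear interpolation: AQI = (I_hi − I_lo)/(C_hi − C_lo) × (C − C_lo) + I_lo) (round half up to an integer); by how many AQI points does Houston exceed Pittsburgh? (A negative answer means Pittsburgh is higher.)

51

Houston: row 526.6–597.8 (AQI 151–200). (200−151)·(545.5−526.6)/(597.8−526.6) + 151 = 49·18.9/71.2 + 151 ≈ 164.01 → 164.
Mumbai 517.7: bracket 389.2–526.5 → index 101–150; slope 49/137.3, offset 128.5.
AQI = 101 + 49/137.3·128.5 ≈ 146.86 ⇒ 147.
Phoenix: 458.4 ∈ [389.2, 526.5] ↔ index [101, 150].
101 + (458.4−389.2)·(150−101)/(526.5−389.2) = 101 + 69.2·49/137.3 ≈ 125.70, so AQI = 126.
Pittsburgh: 421.8 lies in 389.2–526.5, so I_lo=101, I_hi=150, C_lo=389.2, C_hi=526.5.
(150−101)/(526.5−389.2) × (421.8−389.2) + 101 = 49/137.3 × 32.6 + 101 ≈ 112.63 → 113.
AQIs: Houston=164, Mumbai=147, Phoenix=126, Pittsburgh=113. Houston (164) − Pittsburgh (113) = 51.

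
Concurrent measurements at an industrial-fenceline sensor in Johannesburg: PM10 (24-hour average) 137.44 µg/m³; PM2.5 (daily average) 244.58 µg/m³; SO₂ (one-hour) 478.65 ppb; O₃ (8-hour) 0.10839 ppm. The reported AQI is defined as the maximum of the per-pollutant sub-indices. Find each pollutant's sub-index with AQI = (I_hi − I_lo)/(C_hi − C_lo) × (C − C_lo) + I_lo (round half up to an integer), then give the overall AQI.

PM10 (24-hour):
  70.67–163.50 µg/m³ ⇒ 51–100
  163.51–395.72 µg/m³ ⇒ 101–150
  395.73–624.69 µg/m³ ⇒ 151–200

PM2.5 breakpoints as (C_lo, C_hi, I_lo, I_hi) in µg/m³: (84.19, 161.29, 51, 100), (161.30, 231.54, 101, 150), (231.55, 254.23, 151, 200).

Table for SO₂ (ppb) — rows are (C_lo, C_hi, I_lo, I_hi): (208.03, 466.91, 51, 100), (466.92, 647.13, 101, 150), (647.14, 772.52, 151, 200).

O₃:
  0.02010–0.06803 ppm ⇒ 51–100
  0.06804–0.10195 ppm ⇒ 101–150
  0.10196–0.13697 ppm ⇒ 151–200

179

PM10: 137.44 lies in 70.67–163.50, so I_lo=51, I_hi=100, C_lo=70.67, C_hi=163.50.
(100−51)/(163.50−70.67) × (137.44−70.67) + 51 = 49/92.83 × 66.77 + 51 ≈ 86.24 → 86.
PM2.5: 244.58 lies in 231.55–254.23, so I_lo=151, I_hi=200, C_lo=231.55, C_hi=254.23.
(200−151)/(254.23−231.55) × (244.58−231.55) + 151 = 49/22.68 × 13.03 + 151 ≈ 179.15 → 179.
SO₂: 478.65 ∈ [466.92, 647.13] ↔ index [101, 150].
101 + (478.65−466.92)·(150−101)/(647.13−466.92) = 101 + 11.73·49/180.21 ≈ 104.19, so AQI = 104.
O₃: 0.10839 lies in 0.10196–0.13697, so I_lo=151, I_hi=200, C_lo=0.10196, C_hi=0.13697.
(200−151)/(0.13697−0.10196) × (0.10839−0.10196) + 151 = 49/0.03501 × 0.00643 + 151 ≈ 160.00 → 160.
Sub-indices: PM10→86, PM2.5→179, SO₂→104, O₃→160. Overall AQI = max = 179; dominant pollutant is PM2.5.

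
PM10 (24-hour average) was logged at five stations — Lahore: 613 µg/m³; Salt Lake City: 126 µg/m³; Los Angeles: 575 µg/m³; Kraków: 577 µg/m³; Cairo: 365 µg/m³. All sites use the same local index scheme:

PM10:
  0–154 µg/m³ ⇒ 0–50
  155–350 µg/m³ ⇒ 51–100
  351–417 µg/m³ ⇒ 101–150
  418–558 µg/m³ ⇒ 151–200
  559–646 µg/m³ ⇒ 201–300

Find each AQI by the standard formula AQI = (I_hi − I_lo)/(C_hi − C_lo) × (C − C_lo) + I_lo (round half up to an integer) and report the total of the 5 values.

Lahore 613: bracket 559–646 → index 201–300; slope 99/87, offset 54.
AQI = 201 + 99/87·54 ≈ 262.45 ⇒ 262.
Salt Lake City: row 0–154 (AQI 0–50). (50−0)·(126−0)/(154−0) + 0 = 50·126/154 + 0 ≈ 40.91 → 41.
Los Angeles: row 559–646 (AQI 201–300). (300−201)·(575−559)/(646−559) + 201 = 99·16/87 + 201 ≈ 219.21 → 219.
Kraków 577: bracket 559–646 → index 201–300; slope 99/87, offset 18.
AQI = 201 + 99/87·18 ≈ 221.48 ⇒ 221.
Cairo: 365 ∈ [351, 417] ↔ index [101, 150].
101 + (365−351)·(150−101)/(417−351) = 101 + 14·49/66 ≈ 111.39, so AQI = 111.
AQIs: Lahore=262, Salt Lake City=41, Los Angeles=219, Kraków=221, Cairo=111. Sum = 262 + 41 + 219 + 221 + 111 = 854.

854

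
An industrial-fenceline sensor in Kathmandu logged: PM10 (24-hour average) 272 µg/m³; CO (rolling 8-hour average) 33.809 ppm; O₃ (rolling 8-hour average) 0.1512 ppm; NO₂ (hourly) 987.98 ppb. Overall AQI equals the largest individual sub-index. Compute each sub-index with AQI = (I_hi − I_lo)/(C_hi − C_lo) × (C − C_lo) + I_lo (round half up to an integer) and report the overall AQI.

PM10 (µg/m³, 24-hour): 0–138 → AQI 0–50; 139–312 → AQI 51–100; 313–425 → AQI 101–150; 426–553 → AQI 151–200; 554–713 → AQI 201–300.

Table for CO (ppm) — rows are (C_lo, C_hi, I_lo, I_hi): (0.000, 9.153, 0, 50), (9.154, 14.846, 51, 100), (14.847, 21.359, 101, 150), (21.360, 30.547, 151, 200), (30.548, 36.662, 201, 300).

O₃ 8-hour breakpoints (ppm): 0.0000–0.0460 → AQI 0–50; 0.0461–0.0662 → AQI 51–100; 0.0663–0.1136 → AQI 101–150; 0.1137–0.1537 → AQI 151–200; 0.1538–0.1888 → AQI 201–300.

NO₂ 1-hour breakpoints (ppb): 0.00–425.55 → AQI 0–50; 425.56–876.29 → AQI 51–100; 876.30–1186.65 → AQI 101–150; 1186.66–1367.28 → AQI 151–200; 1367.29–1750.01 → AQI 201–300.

PM10: 272 ∈ [139, 312] ↔ index [51, 100].
51 + (272−139)·(100−51)/(312−139) = 51 + 133·49/173 ≈ 88.67, so AQI = 89.
CO: 33.809 lies in 30.548–36.662, so I_lo=201, I_hi=300, C_lo=30.548, C_hi=36.662.
(300−201)/(36.662−30.548) × (33.809−30.548) + 201 = 99/6.114 × 3.261 + 201 ≈ 253.80 → 254.
O₃ 0.1512: bracket 0.1137–0.1537 → index 151–200; slope 49/0.0400, offset 0.0375.
AQI = 151 + 49/0.0400·0.0375 ≈ 196.94 ⇒ 197.
NO₂: 987.98 ∈ [876.30, 1186.65] ↔ index [101, 150].
101 + (987.98−876.30)·(150−101)/(1186.65−876.30) = 101 + 111.68·49/310.35 ≈ 118.63, so AQI = 119.
Sub-indices: PM10→89, CO→254, O₃→197, NO₂→119. Overall AQI = max = 254; dominant pollutant is CO.

254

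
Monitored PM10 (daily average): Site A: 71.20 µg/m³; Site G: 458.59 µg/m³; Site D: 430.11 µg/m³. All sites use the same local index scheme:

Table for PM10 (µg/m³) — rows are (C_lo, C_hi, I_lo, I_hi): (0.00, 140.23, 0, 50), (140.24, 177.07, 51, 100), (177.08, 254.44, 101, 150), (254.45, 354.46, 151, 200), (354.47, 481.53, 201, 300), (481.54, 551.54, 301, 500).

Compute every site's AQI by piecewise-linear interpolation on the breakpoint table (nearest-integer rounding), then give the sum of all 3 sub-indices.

567

Site A: row 0.00–140.23 (AQI 0–50). (50−0)·(71.20−0.00)/(140.23−0.00) + 0 = 50·71.20/140.23 + 0 ≈ 25.39 → 25.
Site G 458.59: bracket 354.47–481.53 → index 201–300; slope 99/127.06, offset 104.12.
AQI = 201 + 99/127.06·104.12 ≈ 282.13 ⇒ 282.
Site D: row 354.47–481.53 (AQI 201–300). (300−201)·(430.11−354.47)/(481.53−354.47) + 201 = 99·75.64/127.06 + 201 ≈ 259.94 → 260.
AQIs: Site A=25, Site G=282, Site D=260. Sum = 25 + 282 + 260 = 567.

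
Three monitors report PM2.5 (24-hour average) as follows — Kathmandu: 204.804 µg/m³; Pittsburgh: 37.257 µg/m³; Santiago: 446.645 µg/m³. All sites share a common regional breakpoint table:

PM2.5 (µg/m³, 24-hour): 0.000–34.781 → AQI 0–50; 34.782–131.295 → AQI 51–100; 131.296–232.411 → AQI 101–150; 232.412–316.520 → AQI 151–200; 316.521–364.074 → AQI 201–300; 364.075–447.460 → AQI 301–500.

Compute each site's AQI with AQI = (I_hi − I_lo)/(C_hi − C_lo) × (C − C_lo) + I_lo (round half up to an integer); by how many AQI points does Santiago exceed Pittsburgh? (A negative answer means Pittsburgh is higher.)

446

Kathmandu: 204.804 ∈ [131.296, 232.411] ↔ index [101, 150].
101 + (204.804−131.296)·(150−101)/(232.411−131.296) = 101 + 73.508·49/101.115 ≈ 136.62, so AQI = 137.
Pittsburgh 37.257: bracket 34.782–131.295 → index 51–100; slope 49/96.513, offset 2.475.
AQI = 51 + 49/96.513·2.475 ≈ 52.26 ⇒ 52.
Santiago: row 364.075–447.460 (AQI 301–500). (500−301)·(446.645−364.075)/(447.460−364.075) + 301 = 199·82.570/83.385 + 301 ≈ 498.05 → 498.
AQIs: Kathmandu=137, Pittsburgh=52, Santiago=498. Santiago (498) − Pittsburgh (52) = 446.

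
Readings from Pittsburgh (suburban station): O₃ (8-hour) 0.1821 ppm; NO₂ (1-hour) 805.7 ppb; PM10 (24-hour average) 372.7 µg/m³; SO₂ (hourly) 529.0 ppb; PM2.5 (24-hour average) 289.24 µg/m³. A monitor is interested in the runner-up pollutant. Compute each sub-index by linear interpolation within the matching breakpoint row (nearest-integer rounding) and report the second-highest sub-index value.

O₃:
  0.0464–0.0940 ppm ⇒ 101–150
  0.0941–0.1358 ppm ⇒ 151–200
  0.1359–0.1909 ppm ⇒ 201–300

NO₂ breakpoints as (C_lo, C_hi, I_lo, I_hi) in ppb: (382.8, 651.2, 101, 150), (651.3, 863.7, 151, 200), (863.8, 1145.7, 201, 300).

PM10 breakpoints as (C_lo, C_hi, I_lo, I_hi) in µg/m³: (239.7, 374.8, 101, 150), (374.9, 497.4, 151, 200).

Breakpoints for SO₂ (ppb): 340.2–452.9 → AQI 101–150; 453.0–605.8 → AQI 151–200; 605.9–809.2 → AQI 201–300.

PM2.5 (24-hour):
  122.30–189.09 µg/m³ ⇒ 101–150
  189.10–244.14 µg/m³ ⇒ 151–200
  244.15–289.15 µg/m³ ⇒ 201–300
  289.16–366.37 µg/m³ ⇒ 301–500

284

O₃: 0.1821 ∈ [0.1359, 0.1909] ↔ index [201, 300].
201 + (0.1821−0.1359)·(300−201)/(0.1909−0.1359) = 201 + 0.0462·99/0.0550 ≈ 284.16, so AQI = 284.
NO₂: 805.7 ∈ [651.3, 863.7] ↔ index [151, 200].
151 + (805.7−651.3)·(200−151)/(863.7−651.3) = 151 + 154.4·49/212.4 ≈ 186.62, so AQI = 187.
PM10: 372.7 ∈ [239.7, 374.8] ↔ index [101, 150].
101 + (372.7−239.7)·(150−101)/(374.8−239.7) = 101 + 133.0·49/135.1 ≈ 149.24, so AQI = 149.
SO₂: row 453.0–605.8 (AQI 151–200). (200−151)·(529.0−453.0)/(605.8−453.0) + 151 = 49·76.0/152.8 + 151 ≈ 175.37 → 175.
PM2.5: 289.24 lies in 289.16–366.37, so I_lo=301, I_hi=500, C_lo=289.16, C_hi=366.37.
(500−301)/(366.37−289.16) × (289.24−289.16) + 301 = 199/77.21 × 0.08 + 301 ≈ 301.21 → 301.
Sub-indices: O₃→284, NO₂→187, PM10→149, SO₂→175, PM2.5→301. Ranked high→low: 301, 284, 187, 175, 149. Second-highest sub-index = 284.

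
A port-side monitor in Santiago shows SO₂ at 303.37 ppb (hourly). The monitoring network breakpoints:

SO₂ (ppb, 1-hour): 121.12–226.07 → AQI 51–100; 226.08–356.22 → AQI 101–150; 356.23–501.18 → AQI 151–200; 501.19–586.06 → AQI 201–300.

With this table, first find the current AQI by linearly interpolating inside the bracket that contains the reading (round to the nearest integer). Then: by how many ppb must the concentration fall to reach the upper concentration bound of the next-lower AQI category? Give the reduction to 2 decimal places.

SO₂: 303.37 ∈ [226.08, 356.22] ↔ index [101, 150].
101 + (303.37−226.08)·(150−101)/(356.22−226.08) = 101 + 77.29·49/130.14 ≈ 130.10, so AQI = 130.
Current AQI 130 is in the Unhealthy for Sensitive Groups range (101–150). The next-lower category tops out at AQI 100, whose upper concentration bound is 226.07 ppb.
Reduction needed = 303.37 − 226.07 = 77.30 ppb.

77.30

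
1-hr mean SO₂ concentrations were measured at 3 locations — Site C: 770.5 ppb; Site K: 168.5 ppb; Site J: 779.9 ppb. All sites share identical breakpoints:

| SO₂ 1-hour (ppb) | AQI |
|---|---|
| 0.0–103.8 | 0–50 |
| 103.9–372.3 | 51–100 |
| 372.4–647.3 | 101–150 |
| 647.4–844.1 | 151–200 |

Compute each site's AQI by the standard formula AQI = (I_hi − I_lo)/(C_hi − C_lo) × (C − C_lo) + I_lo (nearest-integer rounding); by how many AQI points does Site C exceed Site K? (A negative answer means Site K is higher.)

119

Site C: 770.5 lies in 647.4–844.1, so I_lo=151, I_hi=200, C_lo=647.4, C_hi=844.1.
(200−151)/(844.1−647.4) × (770.5−647.4) + 151 = 49/196.7 × 123.1 + 151 ≈ 181.67 → 182.
Site K: row 103.9–372.3 (AQI 51–100). (100−51)·(168.5−103.9)/(372.3−103.9) + 51 = 49·64.6/268.4 + 51 ≈ 62.79 → 63.
Site J: 779.9 lies in 647.4–844.1, so I_lo=151, I_hi=200, C_lo=647.4, C_hi=844.1.
(200−151)/(844.1−647.4) × (779.9−647.4) + 151 = 49/196.7 × 132.5 + 151 ≈ 184.01 → 184.
AQIs: Site C=182, Site K=63, Site J=184. Site C (182) − Site K (63) = 119.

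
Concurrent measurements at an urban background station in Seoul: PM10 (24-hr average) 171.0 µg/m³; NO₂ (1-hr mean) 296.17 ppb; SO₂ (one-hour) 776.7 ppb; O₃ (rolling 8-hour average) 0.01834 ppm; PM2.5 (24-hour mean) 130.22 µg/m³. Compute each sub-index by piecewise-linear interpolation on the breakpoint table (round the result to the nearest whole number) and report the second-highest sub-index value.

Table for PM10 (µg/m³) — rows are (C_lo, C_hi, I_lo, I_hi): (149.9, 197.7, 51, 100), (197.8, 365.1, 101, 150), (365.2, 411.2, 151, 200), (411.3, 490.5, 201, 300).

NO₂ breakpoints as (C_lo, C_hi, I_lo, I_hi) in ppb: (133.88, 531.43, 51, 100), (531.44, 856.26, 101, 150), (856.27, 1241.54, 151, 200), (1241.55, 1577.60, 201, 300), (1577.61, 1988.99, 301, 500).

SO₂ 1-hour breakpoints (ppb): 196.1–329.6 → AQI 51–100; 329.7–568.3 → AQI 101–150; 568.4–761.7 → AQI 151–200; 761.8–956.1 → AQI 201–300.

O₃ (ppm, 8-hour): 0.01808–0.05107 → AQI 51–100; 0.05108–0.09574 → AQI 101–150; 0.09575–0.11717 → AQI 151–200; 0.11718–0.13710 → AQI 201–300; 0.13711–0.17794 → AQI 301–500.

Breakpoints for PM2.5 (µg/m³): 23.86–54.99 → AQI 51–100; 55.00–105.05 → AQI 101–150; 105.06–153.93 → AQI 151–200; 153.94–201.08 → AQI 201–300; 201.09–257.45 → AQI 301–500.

176

PM10: 171.0 ∈ [149.9, 197.7] ↔ index [51, 100].
51 + (171.0−149.9)·(100−51)/(197.7−149.9) = 51 + 21.1·49/47.8 ≈ 72.63, so AQI = 73.
NO₂ 296.17: bracket 133.88–531.43 → index 51–100; slope 49/397.55, offset 162.29.
AQI = 51 + 49/397.55·162.29 ≈ 71.00 ⇒ 71.
SO₂: 776.7 ∈ [761.8, 956.1] ↔ index [201, 300].
201 + (776.7−761.8)·(300−201)/(956.1−761.8) = 201 + 14.9·99/194.3 ≈ 208.59, so AQI = 209.
O₃: 0.01834 lies in 0.01808–0.05107, so I_lo=51, I_hi=100, C_lo=0.01808, C_hi=0.05107.
(100−51)/(0.05107−0.01808) × (0.01834−0.01808) + 51 = 49/0.03299 × 0.00026 + 51 ≈ 51.39 → 51.
PM2.5: row 105.06–153.93 (AQI 151–200). (200−151)·(130.22−105.06)/(153.93−105.06) + 151 = 49·25.16/48.87 + 151 ≈ 176.23 → 176.
Sub-indices: PM10→73, NO₂→71, SO₂→209, O₃→51, PM2.5→176. Ranked high→low: 209, 176, 73, 71, 51. Second-highest sub-index = 176.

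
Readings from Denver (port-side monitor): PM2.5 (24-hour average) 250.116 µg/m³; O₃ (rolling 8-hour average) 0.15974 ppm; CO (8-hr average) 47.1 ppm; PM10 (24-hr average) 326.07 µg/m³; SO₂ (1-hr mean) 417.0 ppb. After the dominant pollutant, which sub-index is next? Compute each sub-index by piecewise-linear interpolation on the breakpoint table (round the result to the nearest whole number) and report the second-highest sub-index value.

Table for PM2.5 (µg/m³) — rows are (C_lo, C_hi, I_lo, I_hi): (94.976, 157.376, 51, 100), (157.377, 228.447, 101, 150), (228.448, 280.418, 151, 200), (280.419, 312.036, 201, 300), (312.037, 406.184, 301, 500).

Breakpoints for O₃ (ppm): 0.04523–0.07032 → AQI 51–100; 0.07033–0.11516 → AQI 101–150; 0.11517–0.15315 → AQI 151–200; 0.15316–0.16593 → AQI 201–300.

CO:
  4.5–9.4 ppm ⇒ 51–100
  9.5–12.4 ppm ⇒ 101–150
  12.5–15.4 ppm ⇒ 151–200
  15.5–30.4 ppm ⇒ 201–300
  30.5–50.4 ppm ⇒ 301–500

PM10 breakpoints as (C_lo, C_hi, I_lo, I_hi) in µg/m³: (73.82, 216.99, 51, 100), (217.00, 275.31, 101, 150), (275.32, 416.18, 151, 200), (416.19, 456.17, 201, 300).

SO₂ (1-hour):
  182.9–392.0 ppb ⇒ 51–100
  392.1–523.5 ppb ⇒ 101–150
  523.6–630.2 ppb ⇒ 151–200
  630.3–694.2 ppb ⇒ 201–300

252

PM2.5 250.116: bracket 228.448–280.418 → index 151–200; slope 49/51.970, offset 21.668.
AQI = 151 + 49/51.970·21.668 ≈ 171.43 ⇒ 171.
O₃: 0.15974 lies in 0.15316–0.16593, so I_lo=201, I_hi=300, C_lo=0.15316, C_hi=0.16593.
(300−201)/(0.16593−0.15316) × (0.15974−0.15316) + 201 = 99/0.01277 × 0.00658 + 201 ≈ 252.01 → 252.
CO: 47.1 lies in 30.5–50.4, so I_lo=301, I_hi=500, C_lo=30.5, C_hi=50.4.
(500−301)/(50.4−30.5) × (47.1−30.5) + 301 = 199/19.9 × 16.6 + 301 ≈ 467.00 → 467.
PM10 326.07: bracket 275.32–416.18 → index 151–200; slope 49/140.86, offset 50.75.
AQI = 151 + 49/140.86·50.75 ≈ 168.65 ⇒ 169.
SO₂ 417.0: bracket 392.1–523.5 → index 101–150; slope 49/131.4, offset 24.9.
AQI = 101 + 49/131.4·24.9 ≈ 110.29 ⇒ 110.
Sub-indices: PM2.5→171, O₃→252, CO→467, PM10→169, SO₂→110. Ranked high→low: 467, 252, 171, 169, 110. Second-highest sub-index = 252.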